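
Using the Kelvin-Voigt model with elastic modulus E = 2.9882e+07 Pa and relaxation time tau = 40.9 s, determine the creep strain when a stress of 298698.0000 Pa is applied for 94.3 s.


epsilon(t) = (sigma/E) * (1 - exp(-t/tau))
sigma/E = 298698.0000 / 2.9882e+07 = 0.0100
exp(-t/tau) = exp(-94.3 / 40.9) = 0.0997
epsilon = 0.0100 * (1 - 0.0997)
epsilon = 0.0090


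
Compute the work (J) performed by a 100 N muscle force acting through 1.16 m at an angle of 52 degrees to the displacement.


W = F * d * cos(theta)
theta = 52 deg = 0.9076 rad
cos(theta) = 0.6157
W = 100 * 1.16 * 0.6157
W = 71.4167


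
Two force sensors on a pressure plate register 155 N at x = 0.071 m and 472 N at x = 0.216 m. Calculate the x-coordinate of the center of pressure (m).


COP_x = (F1*x1 + F2*x2) / (F1 + F2)
COP_x = (155*0.071 + 472*0.216) / (155 + 472)
Numerator = 112.9570
Denominator = 627
COP_x = 0.1802


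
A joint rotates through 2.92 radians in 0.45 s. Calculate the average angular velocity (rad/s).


omega = delta_theta / delta_t
omega = 2.92 / 0.45
omega = 6.4889


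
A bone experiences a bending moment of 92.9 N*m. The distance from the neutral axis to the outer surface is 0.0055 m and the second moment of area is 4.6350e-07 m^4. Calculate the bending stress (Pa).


sigma = M * c / I
sigma = 92.9 * 0.0055 / 4.6350e-07
M * c = 0.5110
sigma = 1.1024e+06


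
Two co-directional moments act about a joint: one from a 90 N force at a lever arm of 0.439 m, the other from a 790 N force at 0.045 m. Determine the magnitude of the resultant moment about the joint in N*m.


M = F1 * d1 + F2 * d2
M = 90 * 0.439 + 790 * 0.045
M = 39.5100 + 35.5500
M = 75.0600


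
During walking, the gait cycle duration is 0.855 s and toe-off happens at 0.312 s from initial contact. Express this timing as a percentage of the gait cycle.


pct = (event_time / cycle_time) * 100
pct = (0.312 / 0.855) * 100
ratio = 0.3649
pct = 36.4912


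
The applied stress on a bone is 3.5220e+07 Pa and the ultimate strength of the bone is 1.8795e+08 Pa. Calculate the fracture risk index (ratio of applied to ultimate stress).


FRI = applied / ultimate
FRI = 3.5220e+07 / 1.8795e+08
FRI = 0.1874


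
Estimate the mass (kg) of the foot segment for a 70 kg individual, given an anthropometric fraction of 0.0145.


m_segment = body_mass * fraction
m_segment = 70 * 0.0145
m_segment = 1.0150


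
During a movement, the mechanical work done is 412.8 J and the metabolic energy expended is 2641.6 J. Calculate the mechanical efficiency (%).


eta = (W_mech / E_meta) * 100
eta = (412.8 / 2641.6) * 100
ratio = 0.1563
eta = 15.6269


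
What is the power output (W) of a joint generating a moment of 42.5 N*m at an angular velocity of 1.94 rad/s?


P = M * omega
P = 42.5 * 1.94
P = 82.4500


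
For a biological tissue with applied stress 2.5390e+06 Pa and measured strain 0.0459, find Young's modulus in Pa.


E = stress / strain
E = 2.5390e+06 / 0.0459
E = 5.5316e+07


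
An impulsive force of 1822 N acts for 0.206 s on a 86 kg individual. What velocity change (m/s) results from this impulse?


J = F * dt = 1822 * 0.206 = 375.3320 N*s
delta_v = J / m
delta_v = 375.3320 / 86
delta_v = 4.3643


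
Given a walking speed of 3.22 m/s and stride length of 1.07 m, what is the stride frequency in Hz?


f = v / stride_length
f = 3.22 / 1.07
f = 3.0093


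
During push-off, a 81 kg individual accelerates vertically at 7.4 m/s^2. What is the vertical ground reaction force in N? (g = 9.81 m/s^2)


GRF = m * (g + a)
GRF = 81 * (9.81 + 7.4)
GRF = 81 * 17.2100
GRF = 1394.0100


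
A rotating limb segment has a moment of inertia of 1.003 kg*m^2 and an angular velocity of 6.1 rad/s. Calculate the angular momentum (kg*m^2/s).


L = I * omega
L = 1.003 * 6.1
L = 6.1183


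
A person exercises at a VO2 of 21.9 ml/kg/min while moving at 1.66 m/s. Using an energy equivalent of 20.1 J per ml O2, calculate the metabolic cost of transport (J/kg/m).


Power per kg = VO2 * 20.1 / 60
Power per kg = 21.9 * 20.1 / 60 = 7.3365 W/kg
Cost = power_per_kg / speed
Cost = 7.3365 / 1.66
Cost = 4.4196


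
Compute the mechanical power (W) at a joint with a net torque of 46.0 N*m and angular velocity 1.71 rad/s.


P = M * omega
P = 46.0 * 1.71
P = 78.6600


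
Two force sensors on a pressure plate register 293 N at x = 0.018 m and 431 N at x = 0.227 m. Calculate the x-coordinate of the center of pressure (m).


COP_x = (F1*x1 + F2*x2) / (F1 + F2)
COP_x = (293*0.018 + 431*0.227) / (293 + 431)
Numerator = 103.1110
Denominator = 724
COP_x = 0.1424


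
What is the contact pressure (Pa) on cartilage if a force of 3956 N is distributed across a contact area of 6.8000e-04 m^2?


P = F / A
P = 3956 / 6.8000e-04
P = 5.8176e+06


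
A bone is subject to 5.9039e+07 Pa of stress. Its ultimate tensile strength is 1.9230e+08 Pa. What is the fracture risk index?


FRI = applied / ultimate
FRI = 5.9039e+07 / 1.9230e+08
FRI = 0.3070


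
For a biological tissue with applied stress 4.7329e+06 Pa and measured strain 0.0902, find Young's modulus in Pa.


E = stress / strain
E = 4.7329e+06 / 0.0902
E = 5.2471e+07


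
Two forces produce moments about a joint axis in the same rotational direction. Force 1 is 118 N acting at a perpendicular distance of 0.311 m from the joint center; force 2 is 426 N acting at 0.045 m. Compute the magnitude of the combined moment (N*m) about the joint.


M = F1 * d1 + F2 * d2
M = 118 * 0.311 + 426 * 0.045
M = 36.6980 + 19.1700
M = 55.8680


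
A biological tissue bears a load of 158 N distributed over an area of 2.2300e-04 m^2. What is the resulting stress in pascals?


stress = F / A
stress = 158 / 2.2300e-04
stress = 708520.1794


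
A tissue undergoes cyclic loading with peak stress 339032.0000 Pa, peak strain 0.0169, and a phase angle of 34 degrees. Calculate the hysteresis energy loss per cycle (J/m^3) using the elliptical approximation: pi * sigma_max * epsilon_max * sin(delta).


E_loss = pi * sigma_max * epsilon_max * sin(delta)
delta = 34 deg = 0.5934 rad
sin(delta) = 0.5592
E_loss = pi * 339032.0000 * 0.0169 * 0.5592
E_loss = 10065.5827


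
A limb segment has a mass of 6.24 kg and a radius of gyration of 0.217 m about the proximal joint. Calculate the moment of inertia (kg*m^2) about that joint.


I = m * k^2
I = 6.24 * 0.217^2
k^2 = 0.0471
I = 0.2938


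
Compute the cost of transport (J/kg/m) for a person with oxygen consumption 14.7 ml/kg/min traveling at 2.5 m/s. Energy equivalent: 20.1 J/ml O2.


Power per kg = VO2 * 20.1 / 60
Power per kg = 14.7 * 20.1 / 60 = 4.9245 W/kg
Cost = power_per_kg / speed
Cost = 4.9245 / 2.5
Cost = 1.9698


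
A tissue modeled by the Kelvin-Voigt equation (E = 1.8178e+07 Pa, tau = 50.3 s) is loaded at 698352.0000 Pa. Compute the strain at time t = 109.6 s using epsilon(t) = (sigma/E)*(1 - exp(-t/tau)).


epsilon(t) = (sigma/E) * (1 - exp(-t/tau))
sigma/E = 698352.0000 / 1.8178e+07 = 0.0384
exp(-t/tau) = exp(-109.6 / 50.3) = 0.1132
epsilon = 0.0384 * (1 - 0.1132)
epsilon = 0.0341


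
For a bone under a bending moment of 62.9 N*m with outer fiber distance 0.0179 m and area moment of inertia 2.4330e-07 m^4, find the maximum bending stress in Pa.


sigma = M * c / I
sigma = 62.9 * 0.0179 / 2.4330e-07
M * c = 1.1259
sigma = 4.6277e+06


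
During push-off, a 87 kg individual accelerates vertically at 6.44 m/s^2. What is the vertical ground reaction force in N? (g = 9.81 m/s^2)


GRF = m * (g + a)
GRF = 87 * (9.81 + 6.44)
GRF = 87 * 16.2500
GRF = 1413.7500


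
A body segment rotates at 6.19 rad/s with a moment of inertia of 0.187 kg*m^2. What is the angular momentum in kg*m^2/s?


L = I * omega
L = 0.187 * 6.19
L = 1.1575


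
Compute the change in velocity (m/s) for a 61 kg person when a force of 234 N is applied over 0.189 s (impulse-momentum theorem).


J = F * dt = 234 * 0.189 = 44.2260 N*s
delta_v = J / m
delta_v = 44.2260 / 61
delta_v = 0.7250


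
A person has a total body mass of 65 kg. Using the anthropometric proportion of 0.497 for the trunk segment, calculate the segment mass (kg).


m_segment = body_mass * fraction
m_segment = 65 * 0.497
m_segment = 32.3050


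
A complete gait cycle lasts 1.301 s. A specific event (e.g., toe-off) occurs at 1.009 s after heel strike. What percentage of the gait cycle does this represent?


pct = (event_time / cycle_time) * 100
pct = (1.009 / 1.301) * 100
ratio = 0.7756
pct = 77.5557


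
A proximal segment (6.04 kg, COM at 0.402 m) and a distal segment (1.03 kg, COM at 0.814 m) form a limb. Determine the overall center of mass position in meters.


COM = (m1*x1 + m2*x2) / (m1 + m2)
COM = (6.04*0.402 + 1.03*0.814) / (6.04 + 1.03)
Numerator = 3.2665
Denominator = 7.0700
COM = 0.4620


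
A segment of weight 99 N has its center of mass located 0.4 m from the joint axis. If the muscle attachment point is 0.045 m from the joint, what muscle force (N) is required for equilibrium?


F_muscle = W * d_load / d_muscle
F_muscle = 99 * 0.4 / 0.045
Numerator = 39.6000
F_muscle = 880.0000


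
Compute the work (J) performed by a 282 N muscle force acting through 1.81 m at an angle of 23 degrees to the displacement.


W = F * d * cos(theta)
theta = 23 deg = 0.4014 rad
cos(theta) = 0.9205
W = 282 * 1.81 * 0.9205
W = 469.8441


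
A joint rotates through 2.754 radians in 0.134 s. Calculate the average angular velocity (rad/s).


omega = delta_theta / delta_t
omega = 2.754 / 0.134
omega = 20.5522


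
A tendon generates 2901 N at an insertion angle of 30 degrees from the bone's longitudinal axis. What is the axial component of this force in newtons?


F_eff = F_tendon * cos(theta)
theta = 30 deg = 0.5236 rad
cos(theta) = 0.8660
F_eff = 2901 * 0.8660
F_eff = 2512.3397


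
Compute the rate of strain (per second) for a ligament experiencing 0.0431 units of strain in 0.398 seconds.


strain_rate = delta_strain / delta_t
strain_rate = 0.0431 / 0.398
strain_rate = 0.1083


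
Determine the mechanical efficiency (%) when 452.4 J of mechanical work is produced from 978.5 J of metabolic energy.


eta = (W_mech / E_meta) * 100
eta = (452.4 / 978.5) * 100
ratio = 0.4623
eta = 46.2340


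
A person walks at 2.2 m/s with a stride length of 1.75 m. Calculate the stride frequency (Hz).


f = v / stride_length
f = 2.2 / 1.75
f = 1.2571


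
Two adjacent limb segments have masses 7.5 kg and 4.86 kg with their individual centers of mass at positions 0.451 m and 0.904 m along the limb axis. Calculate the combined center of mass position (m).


COM = (m1*x1 + m2*x2) / (m1 + m2)
COM = (7.5*0.451 + 4.86*0.904) / (7.5 + 4.86)
Numerator = 7.7759
Denominator = 12.3600
COM = 0.6291


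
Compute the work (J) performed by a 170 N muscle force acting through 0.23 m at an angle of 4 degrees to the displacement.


W = F * d * cos(theta)
theta = 4 deg = 0.0698 rad
cos(theta) = 0.9976
W = 170 * 0.23 * 0.9976
W = 39.0048


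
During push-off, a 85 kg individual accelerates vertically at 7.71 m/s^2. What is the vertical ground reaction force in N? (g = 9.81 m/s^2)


GRF = m * (g + a)
GRF = 85 * (9.81 + 7.71)
GRF = 85 * 17.5200
GRF = 1489.2000


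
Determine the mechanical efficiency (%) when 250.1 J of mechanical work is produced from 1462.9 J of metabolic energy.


eta = (W_mech / E_meta) * 100
eta = (250.1 / 1462.9) * 100
ratio = 0.1710
eta = 17.0962


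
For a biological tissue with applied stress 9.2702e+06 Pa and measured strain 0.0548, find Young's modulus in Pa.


E = stress / strain
E = 9.2702e+06 / 0.0548
E = 1.6916e+08


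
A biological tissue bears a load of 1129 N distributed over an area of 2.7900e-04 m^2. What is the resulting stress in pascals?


stress = F / A
stress = 1129 / 2.7900e-04
stress = 4.0466e+06


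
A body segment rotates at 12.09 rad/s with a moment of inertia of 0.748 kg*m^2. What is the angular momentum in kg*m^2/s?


L = I * omega
L = 0.748 * 12.09
L = 9.0433


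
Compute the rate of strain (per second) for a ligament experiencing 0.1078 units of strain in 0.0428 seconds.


strain_rate = delta_strain / delta_t
strain_rate = 0.1078 / 0.0428
strain_rate = 2.5187


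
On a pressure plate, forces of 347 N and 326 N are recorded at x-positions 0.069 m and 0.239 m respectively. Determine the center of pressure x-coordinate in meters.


COP_x = (F1*x1 + F2*x2) / (F1 + F2)
COP_x = (347*0.069 + 326*0.239) / (347 + 326)
Numerator = 101.8570
Denominator = 673
COP_x = 0.1513


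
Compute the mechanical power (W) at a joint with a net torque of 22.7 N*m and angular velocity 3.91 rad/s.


P = M * omega
P = 22.7 * 3.91
P = 88.7570


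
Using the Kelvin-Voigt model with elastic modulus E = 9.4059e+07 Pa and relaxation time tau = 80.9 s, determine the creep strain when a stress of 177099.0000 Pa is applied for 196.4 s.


epsilon(t) = (sigma/E) * (1 - exp(-t/tau))
sigma/E = 177099.0000 / 9.4059e+07 = 0.0019
exp(-t/tau) = exp(-196.4 / 80.9) = 0.0882
epsilon = 0.0019 * (1 - 0.0882)
epsilon = 0.0017


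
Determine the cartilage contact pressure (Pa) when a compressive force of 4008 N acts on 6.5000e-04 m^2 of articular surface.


P = F / A
P = 4008 / 6.5000e-04
P = 6.1662e+06


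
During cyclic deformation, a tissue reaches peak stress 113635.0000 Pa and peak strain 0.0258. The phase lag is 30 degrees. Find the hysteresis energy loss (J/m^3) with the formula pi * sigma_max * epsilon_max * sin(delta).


E_loss = pi * sigma_max * epsilon_max * sin(delta)
delta = 30 deg = 0.5236 rad
sin(delta) = 0.5000
E_loss = pi * 113635.0000 * 0.0258 * 0.5000
E_loss = 4605.2340


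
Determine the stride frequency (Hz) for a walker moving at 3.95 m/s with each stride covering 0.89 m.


f = v / stride_length
f = 3.95 / 0.89
f = 4.4382


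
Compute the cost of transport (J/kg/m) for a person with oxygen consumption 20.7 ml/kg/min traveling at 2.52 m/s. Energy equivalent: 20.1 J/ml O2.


Power per kg = VO2 * 20.1 / 60
Power per kg = 20.7 * 20.1 / 60 = 6.9345 W/kg
Cost = power_per_kg / speed
Cost = 6.9345 / 2.52
Cost = 2.7518


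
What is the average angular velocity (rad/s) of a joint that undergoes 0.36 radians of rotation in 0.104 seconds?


omega = delta_theta / delta_t
omega = 0.36 / 0.104
omega = 3.4615


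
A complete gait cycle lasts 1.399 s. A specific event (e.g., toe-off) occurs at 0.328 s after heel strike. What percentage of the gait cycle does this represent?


pct = (event_time / cycle_time) * 100
pct = (0.328 / 1.399) * 100
ratio = 0.2345
pct = 23.4453


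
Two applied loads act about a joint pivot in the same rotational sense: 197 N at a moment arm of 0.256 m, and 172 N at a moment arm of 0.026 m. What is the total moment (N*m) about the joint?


M = F1 * d1 + F2 * d2
M = 197 * 0.256 + 172 * 0.026
M = 50.4320 + 4.4720
M = 54.9040


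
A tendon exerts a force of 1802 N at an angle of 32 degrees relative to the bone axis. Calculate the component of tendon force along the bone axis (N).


F_eff = F_tendon * cos(theta)
theta = 32 deg = 0.5585 rad
cos(theta) = 0.8480
F_eff = 1802 * 0.8480
F_eff = 1528.1827


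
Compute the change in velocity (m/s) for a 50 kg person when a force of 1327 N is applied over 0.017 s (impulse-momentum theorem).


J = F * dt = 1327 * 0.017 = 22.5590 N*s
delta_v = J / m
delta_v = 22.5590 / 50
delta_v = 0.4512


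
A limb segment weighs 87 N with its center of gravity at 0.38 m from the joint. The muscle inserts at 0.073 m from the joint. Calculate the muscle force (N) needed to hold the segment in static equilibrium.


F_muscle = W * d_load / d_muscle
F_muscle = 87 * 0.38 / 0.073
Numerator = 33.0600
F_muscle = 452.8767


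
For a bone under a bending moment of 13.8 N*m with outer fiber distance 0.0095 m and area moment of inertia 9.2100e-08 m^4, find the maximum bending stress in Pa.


sigma = M * c / I
sigma = 13.8 * 0.0095 / 9.2100e-08
M * c = 0.1311
sigma = 1.4235e+06


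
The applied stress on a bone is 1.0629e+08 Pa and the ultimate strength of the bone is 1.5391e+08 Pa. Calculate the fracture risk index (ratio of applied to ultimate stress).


FRI = applied / ultimate
FRI = 1.0629e+08 / 1.5391e+08
FRI = 0.6906


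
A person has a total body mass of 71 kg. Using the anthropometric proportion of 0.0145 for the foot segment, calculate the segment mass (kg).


m_segment = body_mass * fraction
m_segment = 71 * 0.0145
m_segment = 1.0295


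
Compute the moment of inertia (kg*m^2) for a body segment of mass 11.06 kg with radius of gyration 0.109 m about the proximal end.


I = m * k^2
I = 11.06 * 0.109^2
k^2 = 0.0119
I = 0.1314


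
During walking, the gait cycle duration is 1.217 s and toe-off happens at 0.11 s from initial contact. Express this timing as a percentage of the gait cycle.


pct = (event_time / cycle_time) * 100
pct = (0.11 / 1.217) * 100
ratio = 0.0904
pct = 9.0386


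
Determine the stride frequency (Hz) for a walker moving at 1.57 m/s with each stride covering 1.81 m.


f = v / stride_length
f = 1.57 / 1.81
f = 0.8674


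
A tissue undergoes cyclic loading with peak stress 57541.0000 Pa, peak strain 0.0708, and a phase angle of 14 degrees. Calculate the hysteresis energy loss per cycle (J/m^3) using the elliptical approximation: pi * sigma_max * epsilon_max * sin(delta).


E_loss = pi * sigma_max * epsilon_max * sin(delta)
delta = 14 deg = 0.2443 rad
sin(delta) = 0.2419
E_loss = pi * 57541.0000 * 0.0708 * 0.2419
E_loss = 3096.2478


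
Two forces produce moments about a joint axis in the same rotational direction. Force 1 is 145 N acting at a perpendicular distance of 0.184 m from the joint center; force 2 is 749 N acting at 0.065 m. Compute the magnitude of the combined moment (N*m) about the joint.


M = F1 * d1 + F2 * d2
M = 145 * 0.184 + 749 * 0.065
M = 26.6800 + 48.6850
M = 75.3650


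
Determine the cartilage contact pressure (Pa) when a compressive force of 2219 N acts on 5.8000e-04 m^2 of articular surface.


P = F / A
P = 2219 / 5.8000e-04
P = 3.8259e+06


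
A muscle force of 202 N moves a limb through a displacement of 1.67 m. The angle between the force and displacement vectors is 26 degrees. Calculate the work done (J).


W = F * d * cos(theta)
theta = 26 deg = 0.4538 rad
cos(theta) = 0.8988
W = 202 * 1.67 * 0.8988
W = 303.1992


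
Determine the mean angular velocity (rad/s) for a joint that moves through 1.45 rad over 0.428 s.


omega = delta_theta / delta_t
omega = 1.45 / 0.428
omega = 3.3879


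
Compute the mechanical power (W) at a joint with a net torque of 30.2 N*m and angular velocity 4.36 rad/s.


P = M * omega
P = 30.2 * 4.36
P = 131.6720


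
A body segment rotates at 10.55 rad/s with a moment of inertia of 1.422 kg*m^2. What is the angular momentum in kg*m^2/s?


L = I * omega
L = 1.422 * 10.55
L = 15.0021


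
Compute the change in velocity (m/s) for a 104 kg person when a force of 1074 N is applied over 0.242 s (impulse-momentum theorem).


J = F * dt = 1074 * 0.242 = 259.9080 N*s
delta_v = J / m
delta_v = 259.9080 / 104
delta_v = 2.4991


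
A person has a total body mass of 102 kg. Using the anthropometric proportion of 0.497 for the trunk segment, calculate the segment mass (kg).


m_segment = body_mass * fraction
m_segment = 102 * 0.497
m_segment = 50.6940


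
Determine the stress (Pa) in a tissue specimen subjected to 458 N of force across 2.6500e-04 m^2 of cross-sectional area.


stress = F / A
stress = 458 / 2.6500e-04
stress = 1.7283e+06


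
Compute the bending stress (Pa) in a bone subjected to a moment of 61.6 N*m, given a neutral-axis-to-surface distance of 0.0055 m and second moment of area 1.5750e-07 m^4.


sigma = M * c / I
sigma = 61.6 * 0.0055 / 1.5750e-07
M * c = 0.3388
sigma = 2.1511e+06


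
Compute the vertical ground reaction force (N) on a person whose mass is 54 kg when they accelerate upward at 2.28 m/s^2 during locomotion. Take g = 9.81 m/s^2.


GRF = m * (g + a)
GRF = 54 * (9.81 + 2.28)
GRF = 54 * 12.0900
GRF = 652.8600


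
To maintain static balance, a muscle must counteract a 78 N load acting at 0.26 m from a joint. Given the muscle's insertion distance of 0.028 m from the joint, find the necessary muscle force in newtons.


F_muscle = W * d_load / d_muscle
F_muscle = 78 * 0.26 / 0.028
Numerator = 20.2800
F_muscle = 724.2857


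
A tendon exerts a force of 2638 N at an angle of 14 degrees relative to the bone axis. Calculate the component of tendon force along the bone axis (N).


F_eff = F_tendon * cos(theta)
theta = 14 deg = 0.2443 rad
cos(theta) = 0.9703
F_eff = 2638 * 0.9703
F_eff = 2559.6401


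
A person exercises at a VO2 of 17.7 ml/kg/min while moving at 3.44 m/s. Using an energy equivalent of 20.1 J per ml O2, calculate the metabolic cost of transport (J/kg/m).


Power per kg = VO2 * 20.1 / 60
Power per kg = 17.7 * 20.1 / 60 = 5.9295 W/kg
Cost = power_per_kg / speed
Cost = 5.9295 / 3.44
Cost = 1.7237


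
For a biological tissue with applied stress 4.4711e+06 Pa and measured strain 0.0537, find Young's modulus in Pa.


E = stress / strain
E = 4.4711e+06 / 0.0537
E = 8.3261e+07


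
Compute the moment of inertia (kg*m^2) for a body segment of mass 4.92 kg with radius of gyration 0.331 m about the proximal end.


I = m * k^2
I = 4.92 * 0.331^2
k^2 = 0.1096
I = 0.5390


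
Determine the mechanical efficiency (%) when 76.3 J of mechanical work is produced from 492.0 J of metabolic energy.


eta = (W_mech / E_meta) * 100
eta = (76.3 / 492.0) * 100
ratio = 0.1551
eta = 15.5081


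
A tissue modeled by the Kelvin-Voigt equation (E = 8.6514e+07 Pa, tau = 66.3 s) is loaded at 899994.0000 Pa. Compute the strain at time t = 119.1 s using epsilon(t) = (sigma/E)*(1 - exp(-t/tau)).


epsilon(t) = (sigma/E) * (1 - exp(-t/tau))
sigma/E = 899994.0000 / 8.6514e+07 = 0.0104
exp(-t/tau) = exp(-119.1 / 66.3) = 0.1659
epsilon = 0.0104 * (1 - 0.1659)
epsilon = 0.0087


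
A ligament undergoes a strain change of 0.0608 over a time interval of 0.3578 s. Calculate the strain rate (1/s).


strain_rate = delta_strain / delta_t
strain_rate = 0.0608 / 0.3578
strain_rate = 0.1699


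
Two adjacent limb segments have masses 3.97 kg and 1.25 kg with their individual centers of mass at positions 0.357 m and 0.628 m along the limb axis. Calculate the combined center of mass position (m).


COM = (m1*x1 + m2*x2) / (m1 + m2)
COM = (3.97*0.357 + 1.25*0.628) / (3.97 + 1.25)
Numerator = 2.2023
Denominator = 5.2200
COM = 0.4219


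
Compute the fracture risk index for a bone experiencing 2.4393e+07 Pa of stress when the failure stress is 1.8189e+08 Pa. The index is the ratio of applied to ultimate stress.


FRI = applied / ultimate
FRI = 2.4393e+07 / 1.8189e+08
FRI = 0.1341


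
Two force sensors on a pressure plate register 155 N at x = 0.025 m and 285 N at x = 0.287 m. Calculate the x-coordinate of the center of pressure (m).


COP_x = (F1*x1 + F2*x2) / (F1 + F2)
COP_x = (155*0.025 + 285*0.287) / (155 + 285)
Numerator = 85.6700
Denominator = 440
COP_x = 0.1947


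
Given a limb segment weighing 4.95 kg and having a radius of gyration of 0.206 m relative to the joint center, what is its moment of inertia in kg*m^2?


I = m * k^2
I = 4.95 * 0.206^2
k^2 = 0.0424
I = 0.2101


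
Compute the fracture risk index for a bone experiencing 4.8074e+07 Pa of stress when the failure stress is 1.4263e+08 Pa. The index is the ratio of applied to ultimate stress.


FRI = applied / ultimate
FRI = 4.8074e+07 / 1.4263e+08
FRI = 0.3371


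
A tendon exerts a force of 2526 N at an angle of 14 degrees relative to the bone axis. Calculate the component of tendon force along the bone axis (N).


F_eff = F_tendon * cos(theta)
theta = 14 deg = 0.2443 rad
cos(theta) = 0.9703
F_eff = 2526 * 0.9703
F_eff = 2450.9670


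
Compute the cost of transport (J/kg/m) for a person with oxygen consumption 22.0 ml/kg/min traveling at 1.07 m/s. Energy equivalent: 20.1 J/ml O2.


Power per kg = VO2 * 20.1 / 60
Power per kg = 22.0 * 20.1 / 60 = 7.3700 W/kg
Cost = power_per_kg / speed
Cost = 7.3700 / 1.07
Cost = 6.8879


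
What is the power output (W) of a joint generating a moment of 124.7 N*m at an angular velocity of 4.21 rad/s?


P = M * omega
P = 124.7 * 4.21
P = 524.9870


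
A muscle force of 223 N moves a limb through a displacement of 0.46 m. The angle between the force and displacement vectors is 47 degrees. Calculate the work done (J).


W = F * d * cos(theta)
theta = 47 deg = 0.8203 rad
cos(theta) = 0.6820
W = 223 * 0.46 * 0.6820
W = 69.9594


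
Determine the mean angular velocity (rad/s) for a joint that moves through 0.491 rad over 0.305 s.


omega = delta_theta / delta_t
omega = 0.491 / 0.305
omega = 1.6098


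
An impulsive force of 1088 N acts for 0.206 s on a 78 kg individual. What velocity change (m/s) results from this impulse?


J = F * dt = 1088 * 0.206 = 224.1280 N*s
delta_v = J / m
delta_v = 224.1280 / 78
delta_v = 2.8734


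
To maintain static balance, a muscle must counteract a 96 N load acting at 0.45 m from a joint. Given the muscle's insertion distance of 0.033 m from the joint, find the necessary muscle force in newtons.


F_muscle = W * d_load / d_muscle
F_muscle = 96 * 0.45 / 0.033
Numerator = 43.2000
F_muscle = 1309.0909


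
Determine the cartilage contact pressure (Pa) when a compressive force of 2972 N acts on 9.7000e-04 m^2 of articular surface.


P = F / A
P = 2972 / 9.7000e-04
P = 3.0639e+06


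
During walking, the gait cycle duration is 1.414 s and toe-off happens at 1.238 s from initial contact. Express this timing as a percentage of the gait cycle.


pct = (event_time / cycle_time) * 100
pct = (1.238 / 1.414) * 100
ratio = 0.8755
pct = 87.5530


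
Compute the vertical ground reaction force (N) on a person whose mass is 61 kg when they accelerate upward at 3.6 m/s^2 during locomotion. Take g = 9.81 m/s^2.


GRF = m * (g + a)
GRF = 61 * (9.81 + 3.6)
GRF = 61 * 13.4100
GRF = 818.0100


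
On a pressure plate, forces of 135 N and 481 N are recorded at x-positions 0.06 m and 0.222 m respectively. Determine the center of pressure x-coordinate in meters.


COP_x = (F1*x1 + F2*x2) / (F1 + F2)
COP_x = (135*0.06 + 481*0.222) / (135 + 481)
Numerator = 114.8820
Denominator = 616
COP_x = 0.1865


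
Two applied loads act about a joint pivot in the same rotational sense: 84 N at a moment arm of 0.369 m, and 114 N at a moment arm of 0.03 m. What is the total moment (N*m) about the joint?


M = F1 * d1 + F2 * d2
M = 84 * 0.369 + 114 * 0.03
M = 30.9960 + 3.4200
M = 34.4160


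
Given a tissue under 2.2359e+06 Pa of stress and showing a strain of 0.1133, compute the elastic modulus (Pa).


E = stress / strain
E = 2.2359e+06 / 0.1133
E = 1.9734e+07


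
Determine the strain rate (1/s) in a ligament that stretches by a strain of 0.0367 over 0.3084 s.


strain_rate = delta_strain / delta_t
strain_rate = 0.0367 / 0.3084
strain_rate = 0.1190


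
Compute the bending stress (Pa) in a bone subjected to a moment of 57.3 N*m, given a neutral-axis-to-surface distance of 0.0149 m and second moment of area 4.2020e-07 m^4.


sigma = M * c / I
sigma = 57.3 * 0.0149 / 4.2020e-07
M * c = 0.8538
sigma = 2.0318e+06


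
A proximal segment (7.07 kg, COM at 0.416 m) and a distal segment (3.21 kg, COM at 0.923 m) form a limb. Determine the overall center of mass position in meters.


COM = (m1*x1 + m2*x2) / (m1 + m2)
COM = (7.07*0.416 + 3.21*0.923) / (7.07 + 3.21)
Numerator = 5.9040
Denominator = 10.2800
COM = 0.5743


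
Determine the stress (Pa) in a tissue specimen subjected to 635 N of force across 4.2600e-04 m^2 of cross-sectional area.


stress = F / A
stress = 635 / 4.2600e-04
stress = 1.4906e+06


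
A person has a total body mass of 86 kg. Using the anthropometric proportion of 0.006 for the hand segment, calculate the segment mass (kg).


m_segment = body_mass * fraction
m_segment = 86 * 0.006
m_segment = 0.5160


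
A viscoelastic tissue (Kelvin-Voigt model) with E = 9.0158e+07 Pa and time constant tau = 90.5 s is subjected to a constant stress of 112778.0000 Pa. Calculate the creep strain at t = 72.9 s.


epsilon(t) = (sigma/E) * (1 - exp(-t/tau))
sigma/E = 112778.0000 / 9.0158e+07 = 0.0013
exp(-t/tau) = exp(-72.9 / 90.5) = 0.4469
epsilon = 0.0013 * (1 - 0.4469)
epsilon = 6.9193e-04


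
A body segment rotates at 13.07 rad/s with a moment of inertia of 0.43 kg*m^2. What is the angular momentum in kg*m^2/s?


L = I * omega
L = 0.43 * 13.07
L = 5.6201


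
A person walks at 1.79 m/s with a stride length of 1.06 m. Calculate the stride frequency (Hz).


f = v / stride_length
f = 1.79 / 1.06
f = 1.6887


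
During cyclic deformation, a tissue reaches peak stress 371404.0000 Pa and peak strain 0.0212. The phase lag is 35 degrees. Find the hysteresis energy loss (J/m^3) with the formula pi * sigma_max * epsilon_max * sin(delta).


E_loss = pi * sigma_max * epsilon_max * sin(delta)
delta = 35 deg = 0.6109 rad
sin(delta) = 0.5736
E_loss = pi * 371404.0000 * 0.0212 * 0.5736
E_loss = 14188.0794


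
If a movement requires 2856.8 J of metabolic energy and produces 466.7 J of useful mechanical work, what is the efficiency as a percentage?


eta = (W_mech / E_meta) * 100
eta = (466.7 / 2856.8) * 100
ratio = 0.1634
eta = 16.3365


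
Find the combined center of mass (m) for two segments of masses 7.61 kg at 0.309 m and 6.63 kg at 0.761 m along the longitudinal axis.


COM = (m1*x1 + m2*x2) / (m1 + m2)
COM = (7.61*0.309 + 6.63*0.761) / (7.61 + 6.63)
Numerator = 7.3969
Denominator = 14.2400
COM = 0.5194


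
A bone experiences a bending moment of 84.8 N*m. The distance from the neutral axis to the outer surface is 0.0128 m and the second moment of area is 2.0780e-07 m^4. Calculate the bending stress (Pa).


sigma = M * c / I
sigma = 84.8 * 0.0128 / 2.0780e-07
M * c = 1.0854
sigma = 5.2235e+06


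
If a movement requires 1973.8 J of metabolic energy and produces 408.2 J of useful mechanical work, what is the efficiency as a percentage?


eta = (W_mech / E_meta) * 100
eta = (408.2 / 1973.8) * 100
ratio = 0.2068
eta = 20.6809


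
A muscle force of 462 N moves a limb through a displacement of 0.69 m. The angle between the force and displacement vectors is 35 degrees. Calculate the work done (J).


W = F * d * cos(theta)
theta = 35 deg = 0.6109 rad
cos(theta) = 0.8192
W = 462 * 0.69 * 0.8192
W = 261.1293


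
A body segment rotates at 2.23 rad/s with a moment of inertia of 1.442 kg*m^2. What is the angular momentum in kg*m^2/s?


L = I * omega
L = 1.442 * 2.23
L = 3.2157


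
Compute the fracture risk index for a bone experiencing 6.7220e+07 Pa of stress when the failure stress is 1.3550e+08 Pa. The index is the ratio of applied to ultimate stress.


FRI = applied / ultimate
FRI = 6.7220e+07 / 1.3550e+08
FRI = 0.4961


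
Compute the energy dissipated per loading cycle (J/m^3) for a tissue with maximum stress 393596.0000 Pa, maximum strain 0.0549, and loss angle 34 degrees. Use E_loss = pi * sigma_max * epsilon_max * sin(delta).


E_loss = pi * sigma_max * epsilon_max * sin(delta)
delta = 34 deg = 0.5934 rad
sin(delta) = 0.5592
E_loss = pi * 393596.0000 * 0.0549 * 0.5592
E_loss = 37960.7290


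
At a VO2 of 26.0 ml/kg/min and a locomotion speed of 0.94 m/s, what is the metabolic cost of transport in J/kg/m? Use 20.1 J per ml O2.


Power per kg = VO2 * 20.1 / 60
Power per kg = 26.0 * 20.1 / 60 = 8.7100 W/kg
Cost = power_per_kg / speed
Cost = 8.7100 / 0.94
Cost = 9.2660


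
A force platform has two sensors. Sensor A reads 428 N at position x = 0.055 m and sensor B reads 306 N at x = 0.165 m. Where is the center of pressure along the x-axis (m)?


COP_x = (F1*x1 + F2*x2) / (F1 + F2)
COP_x = (428*0.055 + 306*0.165) / (428 + 306)
Numerator = 74.0300
Denominator = 734
COP_x = 0.1009


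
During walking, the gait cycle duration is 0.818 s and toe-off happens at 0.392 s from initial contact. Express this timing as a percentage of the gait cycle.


pct = (event_time / cycle_time) * 100
pct = (0.392 / 0.818) * 100
ratio = 0.4792
pct = 47.9218


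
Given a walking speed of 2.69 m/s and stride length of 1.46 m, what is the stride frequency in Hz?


f = v / stride_length
f = 2.69 / 1.46
f = 1.8425


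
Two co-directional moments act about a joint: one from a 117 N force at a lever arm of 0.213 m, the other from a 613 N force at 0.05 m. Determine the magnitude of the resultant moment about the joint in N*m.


M = F1 * d1 + F2 * d2
M = 117 * 0.213 + 613 * 0.05
M = 24.9210 + 30.6500
M = 55.5710


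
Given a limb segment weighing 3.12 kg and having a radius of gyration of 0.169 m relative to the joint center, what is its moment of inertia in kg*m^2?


I = m * k^2
I = 3.12 * 0.169^2
k^2 = 0.0286
I = 0.0891


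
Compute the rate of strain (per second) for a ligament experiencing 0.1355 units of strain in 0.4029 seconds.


strain_rate = delta_strain / delta_t
strain_rate = 0.1355 / 0.4029
strain_rate = 0.3363


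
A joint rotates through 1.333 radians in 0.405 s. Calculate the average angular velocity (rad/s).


omega = delta_theta / delta_t
omega = 1.333 / 0.405
omega = 3.2914


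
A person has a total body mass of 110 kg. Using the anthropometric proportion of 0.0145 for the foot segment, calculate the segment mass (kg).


m_segment = body_mass * fraction
m_segment = 110 * 0.0145
m_segment = 1.5950


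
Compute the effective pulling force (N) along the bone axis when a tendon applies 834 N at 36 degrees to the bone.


F_eff = F_tendon * cos(theta)
theta = 36 deg = 0.6283 rad
cos(theta) = 0.8090
F_eff = 834 * 0.8090
F_eff = 674.7202


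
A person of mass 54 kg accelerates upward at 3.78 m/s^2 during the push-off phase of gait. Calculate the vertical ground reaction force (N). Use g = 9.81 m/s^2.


GRF = m * (g + a)
GRF = 54 * (9.81 + 3.78)
GRF = 54 * 13.5900
GRF = 733.8600


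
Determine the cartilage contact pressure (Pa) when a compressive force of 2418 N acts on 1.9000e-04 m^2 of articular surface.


P = F / A
P = 2418 / 1.9000e-04
P = 1.2726e+07


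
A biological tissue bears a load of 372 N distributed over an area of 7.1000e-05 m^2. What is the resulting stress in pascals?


stress = F / A
stress = 372 / 7.1000e-05
stress = 5.2394e+06


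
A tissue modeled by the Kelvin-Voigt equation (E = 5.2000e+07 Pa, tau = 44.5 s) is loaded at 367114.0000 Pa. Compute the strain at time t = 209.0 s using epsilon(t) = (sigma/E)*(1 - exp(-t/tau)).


epsilon(t) = (sigma/E) * (1 - exp(-t/tau))
sigma/E = 367114.0000 / 5.2000e+07 = 0.0071
exp(-t/tau) = exp(-209.0 / 44.5) = 0.0091
epsilon = 0.0071 * (1 - 0.0091)
epsilon = 0.0070


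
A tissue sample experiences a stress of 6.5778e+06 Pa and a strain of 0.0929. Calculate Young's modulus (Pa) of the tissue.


E = stress / strain
E = 6.5778e+06 / 0.0929
E = 7.0805e+07


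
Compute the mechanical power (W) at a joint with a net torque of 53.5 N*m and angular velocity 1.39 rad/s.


P = M * omega
P = 53.5 * 1.39
P = 74.3650


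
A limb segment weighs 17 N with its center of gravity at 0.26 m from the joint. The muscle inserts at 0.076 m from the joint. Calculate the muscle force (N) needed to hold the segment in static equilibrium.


F_muscle = W * d_load / d_muscle
F_muscle = 17 * 0.26 / 0.076
Numerator = 4.4200
F_muscle = 58.1579


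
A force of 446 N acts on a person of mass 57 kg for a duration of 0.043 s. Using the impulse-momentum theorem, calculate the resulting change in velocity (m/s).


J = F * dt = 446 * 0.043 = 19.1780 N*s
delta_v = J / m
delta_v = 19.1780 / 57
delta_v = 0.3365


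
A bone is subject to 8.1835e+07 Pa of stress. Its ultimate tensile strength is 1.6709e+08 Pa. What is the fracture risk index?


FRI = applied / ultimate
FRI = 8.1835e+07 / 1.6709e+08
FRI = 0.4898


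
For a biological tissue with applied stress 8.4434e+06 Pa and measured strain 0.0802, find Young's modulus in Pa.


E = stress / strain
E = 8.4434e+06 / 0.0802
E = 1.0528e+08


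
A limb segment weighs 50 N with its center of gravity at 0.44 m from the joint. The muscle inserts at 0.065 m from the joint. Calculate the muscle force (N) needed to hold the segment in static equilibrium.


F_muscle = W * d_load / d_muscle
F_muscle = 50 * 0.44 / 0.065
Numerator = 22.0000
F_muscle = 338.4615


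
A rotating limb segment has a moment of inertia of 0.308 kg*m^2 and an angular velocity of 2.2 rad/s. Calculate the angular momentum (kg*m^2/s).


L = I * omega
L = 0.308 * 2.2
L = 0.6776


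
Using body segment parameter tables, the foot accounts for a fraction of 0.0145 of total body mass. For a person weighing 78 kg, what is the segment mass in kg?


m_segment = body_mass * fraction
m_segment = 78 * 0.0145
m_segment = 1.1310


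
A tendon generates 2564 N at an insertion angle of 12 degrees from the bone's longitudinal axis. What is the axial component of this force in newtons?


F_eff = F_tendon * cos(theta)
theta = 12 deg = 0.2094 rad
cos(theta) = 0.9781
F_eff = 2564 * 0.9781
F_eff = 2507.9704


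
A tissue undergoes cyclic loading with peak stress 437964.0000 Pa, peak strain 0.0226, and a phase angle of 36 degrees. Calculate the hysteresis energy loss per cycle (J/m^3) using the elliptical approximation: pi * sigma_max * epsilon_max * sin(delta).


E_loss = pi * sigma_max * epsilon_max * sin(delta)
delta = 36 deg = 0.6283 rad
sin(delta) = 0.5878
E_loss = pi * 437964.0000 * 0.0226 * 0.5878
E_loss = 18277.4418


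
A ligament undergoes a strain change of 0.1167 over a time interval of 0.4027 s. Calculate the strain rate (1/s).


strain_rate = delta_strain / delta_t
strain_rate = 0.1167 / 0.4027
strain_rate = 0.2898


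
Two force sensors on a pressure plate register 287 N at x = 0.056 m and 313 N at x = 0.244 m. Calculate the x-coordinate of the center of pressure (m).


COP_x = (F1*x1 + F2*x2) / (F1 + F2)
COP_x = (287*0.056 + 313*0.244) / (287 + 313)
Numerator = 92.4440
Denominator = 600
COP_x = 0.1541


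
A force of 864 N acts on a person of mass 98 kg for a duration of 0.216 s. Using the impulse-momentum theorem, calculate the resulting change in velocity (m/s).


J = F * dt = 864 * 0.216 = 186.6240 N*s
delta_v = J / m
delta_v = 186.6240 / 98
delta_v = 1.9043


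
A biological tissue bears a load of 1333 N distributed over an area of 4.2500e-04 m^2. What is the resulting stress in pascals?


stress = F / A
stress = 1333 / 4.2500e-04
stress = 3.1365e+06


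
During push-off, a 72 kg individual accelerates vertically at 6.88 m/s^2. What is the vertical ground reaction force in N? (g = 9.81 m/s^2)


GRF = m * (g + a)
GRF = 72 * (9.81 + 6.88)
GRF = 72 * 16.6900
GRF = 1201.6800


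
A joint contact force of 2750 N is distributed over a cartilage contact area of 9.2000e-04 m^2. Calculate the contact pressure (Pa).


P = F / A
P = 2750 / 9.2000e-04
P = 2.9891e+06


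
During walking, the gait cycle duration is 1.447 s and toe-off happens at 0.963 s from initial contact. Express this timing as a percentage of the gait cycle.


pct = (event_time / cycle_time) * 100
pct = (0.963 / 1.447) * 100
ratio = 0.6655
pct = 66.5515


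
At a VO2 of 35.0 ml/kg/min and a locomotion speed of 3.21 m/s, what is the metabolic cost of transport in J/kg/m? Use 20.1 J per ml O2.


Power per kg = VO2 * 20.1 / 60
Power per kg = 35.0 * 20.1 / 60 = 11.7250 W/kg
Cost = power_per_kg / speed
Cost = 11.7250 / 3.21
Cost = 3.6526


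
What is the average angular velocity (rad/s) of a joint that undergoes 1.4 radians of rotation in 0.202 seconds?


omega = delta_theta / delta_t
omega = 1.4 / 0.202
omega = 6.9307


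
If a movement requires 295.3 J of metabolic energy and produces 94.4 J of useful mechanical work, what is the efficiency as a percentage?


eta = (W_mech / E_meta) * 100
eta = (94.4 / 295.3) * 100
ratio = 0.3197
eta = 31.9675
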